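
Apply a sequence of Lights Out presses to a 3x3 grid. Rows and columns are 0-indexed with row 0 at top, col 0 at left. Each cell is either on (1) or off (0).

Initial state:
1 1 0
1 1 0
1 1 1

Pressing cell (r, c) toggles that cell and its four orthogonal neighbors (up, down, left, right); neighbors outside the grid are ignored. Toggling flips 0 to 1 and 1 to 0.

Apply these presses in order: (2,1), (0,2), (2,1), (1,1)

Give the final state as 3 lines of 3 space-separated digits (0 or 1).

Answer: 1 1 1
0 0 0
1 0 1

Derivation:
After press 1 at (2,1):
1 1 0
1 0 0
0 0 0

After press 2 at (0,2):
1 0 1
1 0 1
0 0 0

After press 3 at (2,1):
1 0 1
1 1 1
1 1 1

After press 4 at (1,1):
1 1 1
0 0 0
1 0 1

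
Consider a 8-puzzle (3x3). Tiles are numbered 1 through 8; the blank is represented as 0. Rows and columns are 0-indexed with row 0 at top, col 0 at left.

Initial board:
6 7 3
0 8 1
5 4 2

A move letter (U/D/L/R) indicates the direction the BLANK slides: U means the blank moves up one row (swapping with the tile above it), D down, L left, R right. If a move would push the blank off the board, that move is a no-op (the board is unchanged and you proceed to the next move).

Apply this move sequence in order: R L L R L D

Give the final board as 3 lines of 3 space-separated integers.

After move 1 (R):
6 7 3
8 0 1
5 4 2

After move 2 (L):
6 7 3
0 8 1
5 4 2

After move 3 (L):
6 7 3
0 8 1
5 4 2

After move 4 (R):
6 7 3
8 0 1
5 4 2

After move 5 (L):
6 7 3
0 8 1
5 4 2

After move 6 (D):
6 7 3
5 8 1
0 4 2

Answer: 6 7 3
5 8 1
0 4 2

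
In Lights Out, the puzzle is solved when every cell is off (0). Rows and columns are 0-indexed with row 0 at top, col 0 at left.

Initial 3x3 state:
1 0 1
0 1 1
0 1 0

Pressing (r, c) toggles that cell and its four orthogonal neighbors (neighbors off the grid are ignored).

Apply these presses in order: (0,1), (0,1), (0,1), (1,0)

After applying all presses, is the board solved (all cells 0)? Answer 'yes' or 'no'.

Answer: no

Derivation:
After press 1 at (0,1):
0 1 0
0 0 1
0 1 0

After press 2 at (0,1):
1 0 1
0 1 1
0 1 0

After press 3 at (0,1):
0 1 0
0 0 1
0 1 0

After press 4 at (1,0):
1 1 0
1 1 1
1 1 0

Lights still on: 7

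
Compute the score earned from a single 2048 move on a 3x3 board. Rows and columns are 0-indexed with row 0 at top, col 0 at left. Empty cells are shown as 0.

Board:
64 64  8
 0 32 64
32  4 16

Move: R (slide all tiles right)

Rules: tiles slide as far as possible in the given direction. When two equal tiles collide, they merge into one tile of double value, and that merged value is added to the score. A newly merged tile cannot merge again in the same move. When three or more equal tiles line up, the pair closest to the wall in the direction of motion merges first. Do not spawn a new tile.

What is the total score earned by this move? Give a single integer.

Answer: 128

Derivation:
Slide right:
row 0: [64, 64, 8] -> [0, 128, 8]  score +128 (running 128)
row 1: [0, 32, 64] -> [0, 32, 64]  score +0 (running 128)
row 2: [32, 4, 16] -> [32, 4, 16]  score +0 (running 128)
Board after move:
  0 128   8
  0  32  64
 32   4  16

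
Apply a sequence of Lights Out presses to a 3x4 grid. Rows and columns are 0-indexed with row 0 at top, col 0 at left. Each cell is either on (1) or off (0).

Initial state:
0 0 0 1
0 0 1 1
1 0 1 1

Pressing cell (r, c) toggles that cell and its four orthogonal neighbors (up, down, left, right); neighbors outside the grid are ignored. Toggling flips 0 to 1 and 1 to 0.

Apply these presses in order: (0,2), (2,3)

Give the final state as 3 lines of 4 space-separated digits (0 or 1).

After press 1 at (0,2):
0 1 1 0
0 0 0 1
1 0 1 1

After press 2 at (2,3):
0 1 1 0
0 0 0 0
1 0 0 0

Answer: 0 1 1 0
0 0 0 0
1 0 0 0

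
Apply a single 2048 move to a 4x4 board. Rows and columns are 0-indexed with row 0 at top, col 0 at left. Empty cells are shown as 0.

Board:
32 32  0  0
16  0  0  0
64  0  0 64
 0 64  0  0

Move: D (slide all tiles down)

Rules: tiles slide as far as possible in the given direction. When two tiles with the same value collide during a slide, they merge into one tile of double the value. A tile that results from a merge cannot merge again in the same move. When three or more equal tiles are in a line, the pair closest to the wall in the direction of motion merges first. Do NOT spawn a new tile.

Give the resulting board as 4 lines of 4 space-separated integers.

Slide down:
col 0: [32, 16, 64, 0] -> [0, 32, 16, 64]
col 1: [32, 0, 0, 64] -> [0, 0, 32, 64]
col 2: [0, 0, 0, 0] -> [0, 0, 0, 0]
col 3: [0, 0, 64, 0] -> [0, 0, 0, 64]

Answer:  0  0  0  0
32  0  0  0
16 32  0  0
64 64  0 64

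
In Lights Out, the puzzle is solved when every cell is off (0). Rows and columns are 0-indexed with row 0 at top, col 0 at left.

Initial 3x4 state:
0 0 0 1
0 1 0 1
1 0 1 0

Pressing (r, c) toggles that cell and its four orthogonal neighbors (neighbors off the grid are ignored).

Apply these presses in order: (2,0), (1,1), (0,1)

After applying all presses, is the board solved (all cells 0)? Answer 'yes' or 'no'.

Answer: no

Derivation:
After press 1 at (2,0):
0 0 0 1
1 1 0 1
0 1 1 0

After press 2 at (1,1):
0 1 0 1
0 0 1 1
0 0 1 0

After press 3 at (0,1):
1 0 1 1
0 1 1 1
0 0 1 0

Lights still on: 7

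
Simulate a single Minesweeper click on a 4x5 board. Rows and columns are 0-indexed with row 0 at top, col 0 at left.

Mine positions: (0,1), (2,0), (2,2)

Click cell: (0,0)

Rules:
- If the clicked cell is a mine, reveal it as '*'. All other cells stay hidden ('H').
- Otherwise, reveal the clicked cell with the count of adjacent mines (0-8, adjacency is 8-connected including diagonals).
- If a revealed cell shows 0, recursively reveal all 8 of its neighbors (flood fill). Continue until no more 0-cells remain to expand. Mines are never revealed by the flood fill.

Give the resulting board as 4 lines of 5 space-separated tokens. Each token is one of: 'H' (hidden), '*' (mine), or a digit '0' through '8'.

1 H H H H
H H H H H
H H H H H
H H H H H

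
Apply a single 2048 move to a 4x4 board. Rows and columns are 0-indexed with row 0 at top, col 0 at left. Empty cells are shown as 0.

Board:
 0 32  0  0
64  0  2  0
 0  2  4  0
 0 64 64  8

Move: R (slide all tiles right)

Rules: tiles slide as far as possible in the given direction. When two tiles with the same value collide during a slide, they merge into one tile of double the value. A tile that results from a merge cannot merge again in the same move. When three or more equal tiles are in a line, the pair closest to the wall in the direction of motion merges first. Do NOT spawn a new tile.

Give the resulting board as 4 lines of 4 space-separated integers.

Answer:   0   0   0  32
  0   0  64   2
  0   0   2   4
  0   0 128   8

Derivation:
Slide right:
row 0: [0, 32, 0, 0] -> [0, 0, 0, 32]
row 1: [64, 0, 2, 0] -> [0, 0, 64, 2]
row 2: [0, 2, 4, 0] -> [0, 0, 2, 4]
row 3: [0, 64, 64, 8] -> [0, 0, 128, 8]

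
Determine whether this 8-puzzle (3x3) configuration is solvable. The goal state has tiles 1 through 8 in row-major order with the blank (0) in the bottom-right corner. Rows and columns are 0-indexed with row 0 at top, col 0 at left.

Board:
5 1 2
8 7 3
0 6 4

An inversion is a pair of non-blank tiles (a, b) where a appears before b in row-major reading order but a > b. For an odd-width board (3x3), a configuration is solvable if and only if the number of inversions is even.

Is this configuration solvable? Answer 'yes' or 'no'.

Inversions (pairs i<j in row-major order where tile[i] > tile[j] > 0): 12
12 is even, so the puzzle is solvable.

Answer: yes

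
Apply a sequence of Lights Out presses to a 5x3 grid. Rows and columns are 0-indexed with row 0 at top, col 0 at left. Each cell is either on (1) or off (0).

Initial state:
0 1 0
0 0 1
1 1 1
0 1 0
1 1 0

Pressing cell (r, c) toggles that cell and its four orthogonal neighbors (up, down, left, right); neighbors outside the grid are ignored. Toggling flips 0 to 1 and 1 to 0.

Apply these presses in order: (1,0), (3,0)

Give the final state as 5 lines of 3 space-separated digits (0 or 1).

Answer: 1 1 0
1 1 1
1 1 1
1 0 0
0 1 0

Derivation:
After press 1 at (1,0):
1 1 0
1 1 1
0 1 1
0 1 0
1 1 0

After press 2 at (3,0):
1 1 0
1 1 1
1 1 1
1 0 0
0 1 0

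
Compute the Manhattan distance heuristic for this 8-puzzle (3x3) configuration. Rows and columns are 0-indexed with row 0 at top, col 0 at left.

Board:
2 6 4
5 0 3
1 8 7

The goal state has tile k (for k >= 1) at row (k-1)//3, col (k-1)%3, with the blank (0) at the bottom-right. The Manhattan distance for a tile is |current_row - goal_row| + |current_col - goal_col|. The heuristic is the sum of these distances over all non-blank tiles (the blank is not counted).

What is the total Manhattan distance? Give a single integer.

Tile 2: at (0,0), goal (0,1), distance |0-0|+|0-1| = 1
Tile 6: at (0,1), goal (1,2), distance |0-1|+|1-2| = 2
Tile 4: at (0,2), goal (1,0), distance |0-1|+|2-0| = 3
Tile 5: at (1,0), goal (1,1), distance |1-1|+|0-1| = 1
Tile 3: at (1,2), goal (0,2), distance |1-0|+|2-2| = 1
Tile 1: at (2,0), goal (0,0), distance |2-0|+|0-0| = 2
Tile 8: at (2,1), goal (2,1), distance |2-2|+|1-1| = 0
Tile 7: at (2,2), goal (2,0), distance |2-2|+|2-0| = 2
Sum: 1 + 2 + 3 + 1 + 1 + 2 + 0 + 2 = 12

Answer: 12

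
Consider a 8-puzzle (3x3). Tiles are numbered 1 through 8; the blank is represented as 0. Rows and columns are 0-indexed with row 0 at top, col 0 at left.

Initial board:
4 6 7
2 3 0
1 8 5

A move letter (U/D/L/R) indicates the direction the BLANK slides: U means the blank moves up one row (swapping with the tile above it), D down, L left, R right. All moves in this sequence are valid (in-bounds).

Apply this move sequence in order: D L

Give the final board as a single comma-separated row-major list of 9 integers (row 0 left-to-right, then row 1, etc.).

Answer: 4, 6, 7, 2, 3, 5, 1, 0, 8

Derivation:
After move 1 (D):
4 6 7
2 3 5
1 8 0

After move 2 (L):
4 6 7
2 3 5
1 0 8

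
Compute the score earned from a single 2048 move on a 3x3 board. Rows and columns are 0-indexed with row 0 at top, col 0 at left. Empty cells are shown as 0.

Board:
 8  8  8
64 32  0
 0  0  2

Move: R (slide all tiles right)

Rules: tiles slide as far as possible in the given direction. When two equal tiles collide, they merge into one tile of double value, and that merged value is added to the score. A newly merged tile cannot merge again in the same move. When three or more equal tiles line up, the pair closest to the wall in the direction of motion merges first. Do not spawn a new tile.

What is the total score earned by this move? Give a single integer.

Slide right:
row 0: [8, 8, 8] -> [0, 8, 16]  score +16 (running 16)
row 1: [64, 32, 0] -> [0, 64, 32]  score +0 (running 16)
row 2: [0, 0, 2] -> [0, 0, 2]  score +0 (running 16)
Board after move:
 0  8 16
 0 64 32
 0  0  2

Answer: 16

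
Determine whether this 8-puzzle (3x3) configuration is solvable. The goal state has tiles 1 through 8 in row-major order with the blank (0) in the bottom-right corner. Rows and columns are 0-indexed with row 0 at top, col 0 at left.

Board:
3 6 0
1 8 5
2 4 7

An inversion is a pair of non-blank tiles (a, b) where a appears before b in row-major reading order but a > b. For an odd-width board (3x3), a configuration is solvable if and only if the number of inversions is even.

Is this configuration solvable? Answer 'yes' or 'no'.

Inversions (pairs i<j in row-major order where tile[i] > tile[j] > 0): 12
12 is even, so the puzzle is solvable.

Answer: yes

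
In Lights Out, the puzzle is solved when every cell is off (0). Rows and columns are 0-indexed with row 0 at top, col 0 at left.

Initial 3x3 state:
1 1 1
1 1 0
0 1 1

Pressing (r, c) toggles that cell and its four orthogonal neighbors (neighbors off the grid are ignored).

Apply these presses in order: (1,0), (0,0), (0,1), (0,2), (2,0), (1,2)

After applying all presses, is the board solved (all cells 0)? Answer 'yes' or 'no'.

After press 1 at (1,0):
0 1 1
0 0 0
1 1 1

After press 2 at (0,0):
1 0 1
1 0 0
1 1 1

After press 3 at (0,1):
0 1 0
1 1 0
1 1 1

After press 4 at (0,2):
0 0 1
1 1 1
1 1 1

After press 5 at (2,0):
0 0 1
0 1 1
0 0 1

After press 6 at (1,2):
0 0 0
0 0 0
0 0 0

Lights still on: 0

Answer: yes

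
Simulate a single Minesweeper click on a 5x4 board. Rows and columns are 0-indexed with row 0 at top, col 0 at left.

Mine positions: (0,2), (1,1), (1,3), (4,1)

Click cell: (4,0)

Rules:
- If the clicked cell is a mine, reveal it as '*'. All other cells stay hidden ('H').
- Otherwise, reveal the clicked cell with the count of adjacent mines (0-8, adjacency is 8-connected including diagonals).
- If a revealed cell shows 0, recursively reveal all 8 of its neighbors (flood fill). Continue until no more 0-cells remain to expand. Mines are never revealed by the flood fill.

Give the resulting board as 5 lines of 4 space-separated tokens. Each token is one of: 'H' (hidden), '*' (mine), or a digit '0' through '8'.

H H H H
H H H H
H H H H
H H H H
1 H H H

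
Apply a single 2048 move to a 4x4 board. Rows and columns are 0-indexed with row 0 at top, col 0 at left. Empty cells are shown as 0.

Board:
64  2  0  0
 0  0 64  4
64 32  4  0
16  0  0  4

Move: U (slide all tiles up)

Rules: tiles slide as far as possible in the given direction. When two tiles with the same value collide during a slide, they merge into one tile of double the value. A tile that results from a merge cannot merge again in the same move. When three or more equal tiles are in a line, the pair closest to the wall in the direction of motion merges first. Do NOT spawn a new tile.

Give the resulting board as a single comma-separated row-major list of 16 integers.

Answer: 128, 2, 64, 8, 16, 32, 4, 0, 0, 0, 0, 0, 0, 0, 0, 0

Derivation:
Slide up:
col 0: [64, 0, 64, 16] -> [128, 16, 0, 0]
col 1: [2, 0, 32, 0] -> [2, 32, 0, 0]
col 2: [0, 64, 4, 0] -> [64, 4, 0, 0]
col 3: [0, 4, 0, 4] -> [8, 0, 0, 0]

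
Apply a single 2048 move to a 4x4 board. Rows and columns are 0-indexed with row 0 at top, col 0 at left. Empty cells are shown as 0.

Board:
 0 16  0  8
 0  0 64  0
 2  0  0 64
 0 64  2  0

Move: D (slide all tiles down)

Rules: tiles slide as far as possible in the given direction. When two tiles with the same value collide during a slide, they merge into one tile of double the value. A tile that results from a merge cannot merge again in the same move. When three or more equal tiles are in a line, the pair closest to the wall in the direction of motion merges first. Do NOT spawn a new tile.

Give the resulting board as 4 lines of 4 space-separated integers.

Slide down:
col 0: [0, 0, 2, 0] -> [0, 0, 0, 2]
col 1: [16, 0, 0, 64] -> [0, 0, 16, 64]
col 2: [0, 64, 0, 2] -> [0, 0, 64, 2]
col 3: [8, 0, 64, 0] -> [0, 0, 8, 64]

Answer:  0  0  0  0
 0  0  0  0
 0 16 64  8
 2 64  2 64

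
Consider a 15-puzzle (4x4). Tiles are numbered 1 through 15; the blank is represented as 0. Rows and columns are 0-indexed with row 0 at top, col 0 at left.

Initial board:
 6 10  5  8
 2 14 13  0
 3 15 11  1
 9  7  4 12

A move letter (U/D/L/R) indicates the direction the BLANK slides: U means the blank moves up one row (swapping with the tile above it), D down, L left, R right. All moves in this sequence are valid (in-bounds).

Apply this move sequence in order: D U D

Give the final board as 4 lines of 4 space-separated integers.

After move 1 (D):
 6 10  5  8
 2 14 13  1
 3 15 11  0
 9  7  4 12

After move 2 (U):
 6 10  5  8
 2 14 13  0
 3 15 11  1
 9  7  4 12

After move 3 (D):
 6 10  5  8
 2 14 13  1
 3 15 11  0
 9  7  4 12

Answer:  6 10  5  8
 2 14 13  1
 3 15 11  0
 9  7  4 12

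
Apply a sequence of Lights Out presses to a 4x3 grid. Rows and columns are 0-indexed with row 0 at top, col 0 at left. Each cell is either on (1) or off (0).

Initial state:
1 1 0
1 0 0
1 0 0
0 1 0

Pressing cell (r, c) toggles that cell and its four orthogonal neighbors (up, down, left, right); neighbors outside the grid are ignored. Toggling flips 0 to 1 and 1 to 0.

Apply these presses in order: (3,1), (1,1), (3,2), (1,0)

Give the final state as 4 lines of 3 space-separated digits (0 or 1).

After press 1 at (3,1):
1 1 0
1 0 0
1 1 0
1 0 1

After press 2 at (1,1):
1 0 0
0 1 1
1 0 0
1 0 1

After press 3 at (3,2):
1 0 0
0 1 1
1 0 1
1 1 0

After press 4 at (1,0):
0 0 0
1 0 1
0 0 1
1 1 0

Answer: 0 0 0
1 0 1
0 0 1
1 1 0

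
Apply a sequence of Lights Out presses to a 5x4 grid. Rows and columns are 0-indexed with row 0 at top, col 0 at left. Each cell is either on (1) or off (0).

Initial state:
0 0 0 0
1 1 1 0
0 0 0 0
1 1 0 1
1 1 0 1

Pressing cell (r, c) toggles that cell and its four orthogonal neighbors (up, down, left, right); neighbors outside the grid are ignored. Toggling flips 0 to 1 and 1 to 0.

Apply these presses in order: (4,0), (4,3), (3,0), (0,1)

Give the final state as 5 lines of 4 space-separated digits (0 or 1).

After press 1 at (4,0):
0 0 0 0
1 1 1 0
0 0 0 0
0 1 0 1
0 0 0 1

After press 2 at (4,3):
0 0 0 0
1 1 1 0
0 0 0 0
0 1 0 0
0 0 1 0

After press 3 at (3,0):
0 0 0 0
1 1 1 0
1 0 0 0
1 0 0 0
1 0 1 0

After press 4 at (0,1):
1 1 1 0
1 0 1 0
1 0 0 0
1 0 0 0
1 0 1 0

Answer: 1 1 1 0
1 0 1 0
1 0 0 0
1 0 0 0
1 0 1 0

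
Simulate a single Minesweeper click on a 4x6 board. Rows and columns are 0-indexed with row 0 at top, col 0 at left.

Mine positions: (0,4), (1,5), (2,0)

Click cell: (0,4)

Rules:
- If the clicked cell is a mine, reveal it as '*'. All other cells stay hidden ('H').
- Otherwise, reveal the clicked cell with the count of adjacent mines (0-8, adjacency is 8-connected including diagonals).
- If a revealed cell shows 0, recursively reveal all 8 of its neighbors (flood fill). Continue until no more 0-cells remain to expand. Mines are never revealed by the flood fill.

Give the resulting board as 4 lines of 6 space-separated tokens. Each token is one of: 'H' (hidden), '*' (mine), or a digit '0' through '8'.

H H H H * H
H H H H H H
H H H H H H
H H H H H H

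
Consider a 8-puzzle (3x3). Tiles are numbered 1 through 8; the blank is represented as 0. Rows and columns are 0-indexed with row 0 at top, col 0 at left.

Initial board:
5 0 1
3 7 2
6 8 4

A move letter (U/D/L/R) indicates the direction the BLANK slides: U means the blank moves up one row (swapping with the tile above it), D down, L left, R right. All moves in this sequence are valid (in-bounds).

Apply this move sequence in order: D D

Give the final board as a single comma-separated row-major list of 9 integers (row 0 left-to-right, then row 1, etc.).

After move 1 (D):
5 7 1
3 0 2
6 8 4

After move 2 (D):
5 7 1
3 8 2
6 0 4

Answer: 5, 7, 1, 3, 8, 2, 6, 0, 4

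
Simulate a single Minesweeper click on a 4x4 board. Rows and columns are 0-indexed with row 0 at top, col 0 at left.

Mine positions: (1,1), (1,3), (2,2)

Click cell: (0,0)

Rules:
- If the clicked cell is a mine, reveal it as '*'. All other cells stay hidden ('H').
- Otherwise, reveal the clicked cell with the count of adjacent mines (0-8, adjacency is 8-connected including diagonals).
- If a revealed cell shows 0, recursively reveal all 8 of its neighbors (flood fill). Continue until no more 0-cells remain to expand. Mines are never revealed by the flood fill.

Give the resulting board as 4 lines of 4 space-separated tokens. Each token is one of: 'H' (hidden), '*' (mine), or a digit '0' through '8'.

1 H H H
H H H H
H H H H
H H H H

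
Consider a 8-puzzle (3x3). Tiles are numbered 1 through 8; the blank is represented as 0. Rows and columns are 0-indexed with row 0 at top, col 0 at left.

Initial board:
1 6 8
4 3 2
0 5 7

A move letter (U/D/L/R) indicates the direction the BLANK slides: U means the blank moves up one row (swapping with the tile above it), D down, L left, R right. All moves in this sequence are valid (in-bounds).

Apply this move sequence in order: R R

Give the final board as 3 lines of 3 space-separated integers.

Answer: 1 6 8
4 3 2
5 7 0

Derivation:
After move 1 (R):
1 6 8
4 3 2
5 0 7

After move 2 (R):
1 6 8
4 3 2
5 7 0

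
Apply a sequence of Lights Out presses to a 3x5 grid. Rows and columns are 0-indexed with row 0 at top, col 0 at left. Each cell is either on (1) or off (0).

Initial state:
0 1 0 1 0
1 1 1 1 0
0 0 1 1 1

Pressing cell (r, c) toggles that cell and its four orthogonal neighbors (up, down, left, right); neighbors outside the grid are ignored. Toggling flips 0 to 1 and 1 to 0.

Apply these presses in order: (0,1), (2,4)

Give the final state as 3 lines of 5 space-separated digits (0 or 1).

After press 1 at (0,1):
1 0 1 1 0
1 0 1 1 0
0 0 1 1 1

After press 2 at (2,4):
1 0 1 1 0
1 0 1 1 1
0 0 1 0 0

Answer: 1 0 1 1 0
1 0 1 1 1
0 0 1 0 0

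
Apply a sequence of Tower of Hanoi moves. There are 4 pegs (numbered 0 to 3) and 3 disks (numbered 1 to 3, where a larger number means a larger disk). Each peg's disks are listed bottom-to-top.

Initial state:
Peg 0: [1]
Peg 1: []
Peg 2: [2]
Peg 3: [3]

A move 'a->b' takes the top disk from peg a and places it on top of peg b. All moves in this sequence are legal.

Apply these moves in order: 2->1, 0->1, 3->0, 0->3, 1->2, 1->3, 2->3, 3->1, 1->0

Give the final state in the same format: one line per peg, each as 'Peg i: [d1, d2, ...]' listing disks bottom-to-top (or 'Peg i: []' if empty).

Answer: Peg 0: [1]
Peg 1: []
Peg 2: []
Peg 3: [3, 2]

Derivation:
After move 1 (2->1):
Peg 0: [1]
Peg 1: [2]
Peg 2: []
Peg 3: [3]

After move 2 (0->1):
Peg 0: []
Peg 1: [2, 1]
Peg 2: []
Peg 3: [3]

After move 3 (3->0):
Peg 0: [3]
Peg 1: [2, 1]
Peg 2: []
Peg 3: []

After move 4 (0->3):
Peg 0: []
Peg 1: [2, 1]
Peg 2: []
Peg 3: [3]

After move 5 (1->2):
Peg 0: []
Peg 1: [2]
Peg 2: [1]
Peg 3: [3]

After move 6 (1->3):
Peg 0: []
Peg 1: []
Peg 2: [1]
Peg 3: [3, 2]

After move 7 (2->3):
Peg 0: []
Peg 1: []
Peg 2: []
Peg 3: [3, 2, 1]

After move 8 (3->1):
Peg 0: []
Peg 1: [1]
Peg 2: []
Peg 3: [3, 2]

After move 9 (1->0):
Peg 0: [1]
Peg 1: []
Peg 2: []
Peg 3: [3, 2]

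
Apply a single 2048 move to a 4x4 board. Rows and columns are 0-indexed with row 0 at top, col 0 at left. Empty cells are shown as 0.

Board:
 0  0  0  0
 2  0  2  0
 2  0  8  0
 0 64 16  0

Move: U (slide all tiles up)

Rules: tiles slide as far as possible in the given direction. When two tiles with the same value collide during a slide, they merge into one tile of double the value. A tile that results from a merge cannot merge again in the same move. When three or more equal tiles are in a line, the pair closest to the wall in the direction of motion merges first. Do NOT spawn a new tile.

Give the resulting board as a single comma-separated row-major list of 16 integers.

Answer: 4, 64, 2, 0, 0, 0, 8, 0, 0, 0, 16, 0, 0, 0, 0, 0

Derivation:
Slide up:
col 0: [0, 2, 2, 0] -> [4, 0, 0, 0]
col 1: [0, 0, 0, 64] -> [64, 0, 0, 0]
col 2: [0, 2, 8, 16] -> [2, 8, 16, 0]
col 3: [0, 0, 0, 0] -> [0, 0, 0, 0]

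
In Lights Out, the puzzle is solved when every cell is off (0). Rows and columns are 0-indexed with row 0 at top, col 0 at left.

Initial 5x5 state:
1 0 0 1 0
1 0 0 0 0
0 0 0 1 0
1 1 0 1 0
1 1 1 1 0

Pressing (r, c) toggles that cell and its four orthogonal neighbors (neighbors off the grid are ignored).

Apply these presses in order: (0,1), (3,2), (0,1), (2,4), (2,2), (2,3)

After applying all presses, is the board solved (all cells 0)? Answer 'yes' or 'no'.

Answer: no

Derivation:
After press 1 at (0,1):
0 1 1 1 0
1 1 0 0 0
0 0 0 1 0
1 1 0 1 0
1 1 1 1 0

After press 2 at (3,2):
0 1 1 1 0
1 1 0 0 0
0 0 1 1 0
1 0 1 0 0
1 1 0 1 0

After press 3 at (0,1):
1 0 0 1 0
1 0 0 0 0
0 0 1 1 0
1 0 1 0 0
1 1 0 1 0

After press 4 at (2,4):
1 0 0 1 0
1 0 0 0 1
0 0 1 0 1
1 0 1 0 1
1 1 0 1 0

After press 5 at (2,2):
1 0 0 1 0
1 0 1 0 1
0 1 0 1 1
1 0 0 0 1
1 1 0 1 0

After press 6 at (2,3):
1 0 0 1 0
1 0 1 1 1
0 1 1 0 0
1 0 0 1 1
1 1 0 1 0

Lights still on: 14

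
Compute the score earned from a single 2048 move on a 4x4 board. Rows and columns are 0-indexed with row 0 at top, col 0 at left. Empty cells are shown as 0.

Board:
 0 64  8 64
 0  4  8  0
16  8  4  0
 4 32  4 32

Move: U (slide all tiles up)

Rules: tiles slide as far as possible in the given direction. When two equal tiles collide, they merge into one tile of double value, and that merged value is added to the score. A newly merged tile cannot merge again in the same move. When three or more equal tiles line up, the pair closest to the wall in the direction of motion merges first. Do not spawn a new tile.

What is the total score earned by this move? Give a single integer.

Slide up:
col 0: [0, 0, 16, 4] -> [16, 4, 0, 0]  score +0 (running 0)
col 1: [64, 4, 8, 32] -> [64, 4, 8, 32]  score +0 (running 0)
col 2: [8, 8, 4, 4] -> [16, 8, 0, 0]  score +24 (running 24)
col 3: [64, 0, 0, 32] -> [64, 32, 0, 0]  score +0 (running 24)
Board after move:
16 64 16 64
 4  4  8 32
 0  8  0  0
 0 32  0  0

Answer: 24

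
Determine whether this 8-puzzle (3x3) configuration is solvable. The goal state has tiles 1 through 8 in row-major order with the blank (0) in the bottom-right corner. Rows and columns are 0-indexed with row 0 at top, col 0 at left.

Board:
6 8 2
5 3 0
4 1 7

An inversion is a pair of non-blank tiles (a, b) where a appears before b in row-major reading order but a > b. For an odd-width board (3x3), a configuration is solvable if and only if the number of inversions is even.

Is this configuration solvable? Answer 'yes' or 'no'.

Inversions (pairs i<j in row-major order where tile[i] > tile[j] > 0): 17
17 is odd, so the puzzle is not solvable.

Answer: no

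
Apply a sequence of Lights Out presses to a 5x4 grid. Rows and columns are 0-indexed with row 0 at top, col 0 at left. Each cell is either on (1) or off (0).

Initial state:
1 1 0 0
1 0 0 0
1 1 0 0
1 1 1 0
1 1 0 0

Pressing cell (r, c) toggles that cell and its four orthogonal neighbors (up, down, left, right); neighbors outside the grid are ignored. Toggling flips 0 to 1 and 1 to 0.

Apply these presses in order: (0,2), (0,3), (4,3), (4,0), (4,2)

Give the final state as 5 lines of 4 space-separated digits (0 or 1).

Answer: 1 0 0 0
1 0 1 1
1 1 0 0
0 1 0 1
0 1 0 0

Derivation:
After press 1 at (0,2):
1 0 1 1
1 0 1 0
1 1 0 0
1 1 1 0
1 1 0 0

After press 2 at (0,3):
1 0 0 0
1 0 1 1
1 1 0 0
1 1 1 0
1 1 0 0

After press 3 at (4,3):
1 0 0 0
1 0 1 1
1 1 0 0
1 1 1 1
1 1 1 1

After press 4 at (4,0):
1 0 0 0
1 0 1 1
1 1 0 0
0 1 1 1
0 0 1 1

After press 5 at (4,2):
1 0 0 0
1 0 1 1
1 1 0 0
0 1 0 1
0 1 0 0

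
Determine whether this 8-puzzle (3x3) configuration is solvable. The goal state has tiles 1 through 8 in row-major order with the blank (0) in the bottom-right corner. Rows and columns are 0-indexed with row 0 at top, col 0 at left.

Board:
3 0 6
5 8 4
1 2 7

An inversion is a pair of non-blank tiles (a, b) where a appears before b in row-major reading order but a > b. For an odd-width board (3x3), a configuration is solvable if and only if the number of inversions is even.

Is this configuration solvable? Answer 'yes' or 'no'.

Answer: no

Derivation:
Inversions (pairs i<j in row-major order where tile[i] > tile[j] > 0): 15
15 is odd, so the puzzle is not solvable.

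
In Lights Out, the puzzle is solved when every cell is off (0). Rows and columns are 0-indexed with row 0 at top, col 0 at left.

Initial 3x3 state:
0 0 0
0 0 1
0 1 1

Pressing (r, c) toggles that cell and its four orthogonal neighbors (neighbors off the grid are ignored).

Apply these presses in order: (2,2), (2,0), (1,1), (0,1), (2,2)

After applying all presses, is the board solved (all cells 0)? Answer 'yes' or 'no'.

Answer: no

Derivation:
After press 1 at (2,2):
0 0 0
0 0 0
0 0 0

After press 2 at (2,0):
0 0 0
1 0 0
1 1 0

After press 3 at (1,1):
0 1 0
0 1 1
1 0 0

After press 4 at (0,1):
1 0 1
0 0 1
1 0 0

After press 5 at (2,2):
1 0 1
0 0 0
1 1 1

Lights still on: 5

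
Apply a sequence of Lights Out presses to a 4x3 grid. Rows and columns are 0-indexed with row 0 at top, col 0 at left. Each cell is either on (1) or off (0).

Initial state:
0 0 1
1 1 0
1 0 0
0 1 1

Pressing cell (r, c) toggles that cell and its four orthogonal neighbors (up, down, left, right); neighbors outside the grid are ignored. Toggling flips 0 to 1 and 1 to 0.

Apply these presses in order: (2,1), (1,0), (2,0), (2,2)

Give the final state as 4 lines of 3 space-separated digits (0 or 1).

After press 1 at (2,1):
0 0 1
1 0 0
0 1 1
0 0 1

After press 2 at (1,0):
1 0 1
0 1 0
1 1 1
0 0 1

After press 3 at (2,0):
1 0 1
1 1 0
0 0 1
1 0 1

After press 4 at (2,2):
1 0 1
1 1 1
0 1 0
1 0 0

Answer: 1 0 1
1 1 1
0 1 0
1 0 0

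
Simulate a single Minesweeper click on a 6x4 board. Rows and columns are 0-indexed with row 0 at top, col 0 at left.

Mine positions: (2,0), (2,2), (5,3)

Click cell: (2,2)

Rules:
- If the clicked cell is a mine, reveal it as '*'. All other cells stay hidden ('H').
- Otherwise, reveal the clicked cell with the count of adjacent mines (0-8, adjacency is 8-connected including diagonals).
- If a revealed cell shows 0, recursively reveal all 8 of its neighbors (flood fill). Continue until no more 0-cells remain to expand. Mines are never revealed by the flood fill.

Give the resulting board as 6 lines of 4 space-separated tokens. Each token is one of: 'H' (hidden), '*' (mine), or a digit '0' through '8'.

H H H H
H H H H
H H * H
H H H H
H H H H
H H H H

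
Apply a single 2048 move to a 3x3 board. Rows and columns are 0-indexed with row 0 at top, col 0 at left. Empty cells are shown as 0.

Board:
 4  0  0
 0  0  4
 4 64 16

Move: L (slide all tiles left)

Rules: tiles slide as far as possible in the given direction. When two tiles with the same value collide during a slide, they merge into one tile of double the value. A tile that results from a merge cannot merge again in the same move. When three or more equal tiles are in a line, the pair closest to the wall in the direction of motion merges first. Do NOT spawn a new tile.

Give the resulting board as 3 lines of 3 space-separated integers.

Slide left:
row 0: [4, 0, 0] -> [4, 0, 0]
row 1: [0, 0, 4] -> [4, 0, 0]
row 2: [4, 64, 16] -> [4, 64, 16]

Answer:  4  0  0
 4  0  0
 4 64 16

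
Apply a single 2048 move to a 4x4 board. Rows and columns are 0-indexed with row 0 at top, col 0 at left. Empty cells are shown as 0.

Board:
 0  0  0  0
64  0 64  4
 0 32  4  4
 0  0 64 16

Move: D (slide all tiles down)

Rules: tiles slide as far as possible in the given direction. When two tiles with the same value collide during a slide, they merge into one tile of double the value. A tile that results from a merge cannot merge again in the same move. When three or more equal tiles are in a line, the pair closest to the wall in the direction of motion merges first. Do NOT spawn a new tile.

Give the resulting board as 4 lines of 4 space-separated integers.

Slide down:
col 0: [0, 64, 0, 0] -> [0, 0, 0, 64]
col 1: [0, 0, 32, 0] -> [0, 0, 0, 32]
col 2: [0, 64, 4, 64] -> [0, 64, 4, 64]
col 3: [0, 4, 4, 16] -> [0, 0, 8, 16]

Answer:  0  0  0  0
 0  0 64  0
 0  0  4  8
64 32 64 16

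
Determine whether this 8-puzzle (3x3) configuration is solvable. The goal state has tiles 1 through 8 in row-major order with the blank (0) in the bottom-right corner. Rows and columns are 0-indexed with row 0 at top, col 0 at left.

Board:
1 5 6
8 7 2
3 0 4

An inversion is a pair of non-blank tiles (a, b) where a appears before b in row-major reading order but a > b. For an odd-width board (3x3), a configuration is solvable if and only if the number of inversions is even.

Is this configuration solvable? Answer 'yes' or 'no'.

Inversions (pairs i<j in row-major order where tile[i] > tile[j] > 0): 13
13 is odd, so the puzzle is not solvable.

Answer: no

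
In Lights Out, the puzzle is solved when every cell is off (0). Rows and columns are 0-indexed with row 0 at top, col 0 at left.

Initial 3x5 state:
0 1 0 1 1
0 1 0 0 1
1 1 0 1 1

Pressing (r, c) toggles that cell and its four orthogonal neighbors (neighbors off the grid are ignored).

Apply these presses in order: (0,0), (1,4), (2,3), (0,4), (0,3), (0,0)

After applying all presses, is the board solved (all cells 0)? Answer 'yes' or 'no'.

Answer: no

Derivation:
After press 1 at (0,0):
1 0 0 1 1
1 1 0 0 1
1 1 0 1 1

After press 2 at (1,4):
1 0 0 1 0
1 1 0 1 0
1 1 0 1 0

After press 3 at (2,3):
1 0 0 1 0
1 1 0 0 0
1 1 1 0 1

After press 4 at (0,4):
1 0 0 0 1
1 1 0 0 1
1 1 1 0 1

After press 5 at (0,3):
1 0 1 1 0
1 1 0 1 1
1 1 1 0 1

After press 6 at (0,0):
0 1 1 1 0
0 1 0 1 1
1 1 1 0 1

Lights still on: 10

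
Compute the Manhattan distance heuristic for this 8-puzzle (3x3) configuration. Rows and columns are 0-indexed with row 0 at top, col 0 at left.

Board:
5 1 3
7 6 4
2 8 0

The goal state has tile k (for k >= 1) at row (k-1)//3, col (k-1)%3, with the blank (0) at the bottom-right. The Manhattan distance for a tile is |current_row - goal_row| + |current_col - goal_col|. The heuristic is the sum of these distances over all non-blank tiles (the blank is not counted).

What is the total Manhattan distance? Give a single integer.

Tile 5: at (0,0), goal (1,1), distance |0-1|+|0-1| = 2
Tile 1: at (0,1), goal (0,0), distance |0-0|+|1-0| = 1
Tile 3: at (0,2), goal (0,2), distance |0-0|+|2-2| = 0
Tile 7: at (1,0), goal (2,0), distance |1-2|+|0-0| = 1
Tile 6: at (1,1), goal (1,2), distance |1-1|+|1-2| = 1
Tile 4: at (1,2), goal (1,0), distance |1-1|+|2-0| = 2
Tile 2: at (2,0), goal (0,1), distance |2-0|+|0-1| = 3
Tile 8: at (2,1), goal (2,1), distance |2-2|+|1-1| = 0
Sum: 2 + 1 + 0 + 1 + 1 + 2 + 3 + 0 = 10

Answer: 10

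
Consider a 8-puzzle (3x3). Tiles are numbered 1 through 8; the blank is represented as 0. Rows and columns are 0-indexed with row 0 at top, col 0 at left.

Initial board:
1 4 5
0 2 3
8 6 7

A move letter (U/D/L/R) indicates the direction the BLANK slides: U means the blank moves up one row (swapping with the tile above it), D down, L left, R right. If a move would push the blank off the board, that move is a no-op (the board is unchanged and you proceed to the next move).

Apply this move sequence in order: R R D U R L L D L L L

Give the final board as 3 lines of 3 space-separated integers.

After move 1 (R):
1 4 5
2 0 3
8 6 7

After move 2 (R):
1 4 5
2 3 0
8 6 7

After move 3 (D):
1 4 5
2 3 7
8 6 0

After move 4 (U):
1 4 5
2 3 0
8 6 7

After move 5 (R):
1 4 5
2 3 0
8 6 7

After move 6 (L):
1 4 5
2 0 3
8 6 7

After move 7 (L):
1 4 5
0 2 3
8 6 7

After move 8 (D):
1 4 5
8 2 3
0 6 7

After move 9 (L):
1 4 5
8 2 3
0 6 7

After move 10 (L):
1 4 5
8 2 3
0 6 7

After move 11 (L):
1 4 5
8 2 3
0 6 7

Answer: 1 4 5
8 2 3
0 6 7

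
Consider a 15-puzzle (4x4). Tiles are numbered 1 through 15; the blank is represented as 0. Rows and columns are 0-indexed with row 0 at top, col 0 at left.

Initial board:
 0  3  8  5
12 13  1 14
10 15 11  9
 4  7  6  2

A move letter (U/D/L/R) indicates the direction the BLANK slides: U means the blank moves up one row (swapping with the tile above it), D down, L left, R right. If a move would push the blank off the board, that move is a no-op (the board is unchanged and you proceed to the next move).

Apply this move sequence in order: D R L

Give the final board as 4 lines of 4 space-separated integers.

Answer: 12  3  8  5
 0 13  1 14
10 15 11  9
 4  7  6  2

Derivation:
After move 1 (D):
12  3  8  5
 0 13  1 14
10 15 11  9
 4  7  6  2

After move 2 (R):
12  3  8  5
13  0  1 14
10 15 11  9
 4  7  6  2

After move 3 (L):
12  3  8  5
 0 13  1 14
10 15 11  9
 4  7  6  2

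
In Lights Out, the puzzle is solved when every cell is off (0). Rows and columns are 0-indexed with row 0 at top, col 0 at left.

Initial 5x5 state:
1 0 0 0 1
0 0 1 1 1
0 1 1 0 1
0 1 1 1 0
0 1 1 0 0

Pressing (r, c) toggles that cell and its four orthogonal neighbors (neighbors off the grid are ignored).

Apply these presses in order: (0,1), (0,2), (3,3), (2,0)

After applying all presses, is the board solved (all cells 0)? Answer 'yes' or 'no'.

After press 1 at (0,1):
0 1 1 0 1
0 1 1 1 1
0 1 1 0 1
0 1 1 1 0
0 1 1 0 0

After press 2 at (0,2):
0 0 0 1 1
0 1 0 1 1
0 1 1 0 1
0 1 1 1 0
0 1 1 0 0

After press 3 at (3,3):
0 0 0 1 1
0 1 0 1 1
0 1 1 1 1
0 1 0 0 1
0 1 1 1 0

After press 4 at (2,0):
0 0 0 1 1
1 1 0 1 1
1 0 1 1 1
1 1 0 0 1
0 1 1 1 0

Lights still on: 16

Answer: no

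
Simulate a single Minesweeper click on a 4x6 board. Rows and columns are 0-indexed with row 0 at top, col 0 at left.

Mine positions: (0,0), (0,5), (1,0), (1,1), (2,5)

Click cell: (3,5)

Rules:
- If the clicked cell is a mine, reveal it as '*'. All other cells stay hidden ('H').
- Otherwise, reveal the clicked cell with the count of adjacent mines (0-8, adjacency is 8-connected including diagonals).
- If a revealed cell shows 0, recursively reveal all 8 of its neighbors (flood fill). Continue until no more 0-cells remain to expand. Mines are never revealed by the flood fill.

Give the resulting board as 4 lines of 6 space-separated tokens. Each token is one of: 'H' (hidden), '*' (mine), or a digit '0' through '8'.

H H H H H H
H H H H H H
H H H H H H
H H H H H 1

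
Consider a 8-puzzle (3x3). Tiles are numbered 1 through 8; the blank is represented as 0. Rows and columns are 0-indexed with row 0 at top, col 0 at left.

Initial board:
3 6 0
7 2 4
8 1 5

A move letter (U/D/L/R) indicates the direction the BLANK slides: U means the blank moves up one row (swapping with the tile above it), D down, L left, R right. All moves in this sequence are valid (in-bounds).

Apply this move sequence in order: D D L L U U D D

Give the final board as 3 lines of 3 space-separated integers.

Answer: 3 6 4
7 2 5
0 8 1

Derivation:
After move 1 (D):
3 6 4
7 2 0
8 1 5

After move 2 (D):
3 6 4
7 2 5
8 1 0

After move 3 (L):
3 6 4
7 2 5
8 0 1

After move 4 (L):
3 6 4
7 2 5
0 8 1

After move 5 (U):
3 6 4
0 2 5
7 8 1

After move 6 (U):
0 6 4
3 2 5
7 8 1

After move 7 (D):
3 6 4
0 2 5
7 8 1

After move 8 (D):
3 6 4
7 2 5
0 8 1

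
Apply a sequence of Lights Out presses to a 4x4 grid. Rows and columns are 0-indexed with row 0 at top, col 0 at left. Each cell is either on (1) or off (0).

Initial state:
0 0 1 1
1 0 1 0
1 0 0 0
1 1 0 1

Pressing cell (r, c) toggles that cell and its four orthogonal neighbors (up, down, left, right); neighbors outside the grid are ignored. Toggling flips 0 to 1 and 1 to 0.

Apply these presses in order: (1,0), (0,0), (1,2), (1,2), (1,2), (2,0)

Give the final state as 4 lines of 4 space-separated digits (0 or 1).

After press 1 at (1,0):
1 0 1 1
0 1 1 0
0 0 0 0
1 1 0 1

After press 2 at (0,0):
0 1 1 1
1 1 1 0
0 0 0 0
1 1 0 1

After press 3 at (1,2):
0 1 0 1
1 0 0 1
0 0 1 0
1 1 0 1

After press 4 at (1,2):
0 1 1 1
1 1 1 0
0 0 0 0
1 1 0 1

After press 5 at (1,2):
0 1 0 1
1 0 0 1
0 0 1 0
1 1 0 1

After press 6 at (2,0):
0 1 0 1
0 0 0 1
1 1 1 0
0 1 0 1

Answer: 0 1 0 1
0 0 0 1
1 1 1 0
0 1 0 1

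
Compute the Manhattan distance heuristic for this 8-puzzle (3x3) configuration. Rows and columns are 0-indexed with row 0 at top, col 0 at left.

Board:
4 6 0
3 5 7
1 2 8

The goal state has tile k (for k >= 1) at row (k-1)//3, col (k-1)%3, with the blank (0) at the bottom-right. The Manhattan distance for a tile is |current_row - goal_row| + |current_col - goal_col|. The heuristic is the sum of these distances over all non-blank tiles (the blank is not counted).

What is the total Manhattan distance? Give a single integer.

Tile 4: at (0,0), goal (1,0), distance |0-1|+|0-0| = 1
Tile 6: at (0,1), goal (1,2), distance |0-1|+|1-2| = 2
Tile 3: at (1,0), goal (0,2), distance |1-0|+|0-2| = 3
Tile 5: at (1,1), goal (1,1), distance |1-1|+|1-1| = 0
Tile 7: at (1,2), goal (2,0), distance |1-2|+|2-0| = 3
Tile 1: at (2,0), goal (0,0), distance |2-0|+|0-0| = 2
Tile 2: at (2,1), goal (0,1), distance |2-0|+|1-1| = 2
Tile 8: at (2,2), goal (2,1), distance |2-2|+|2-1| = 1
Sum: 1 + 2 + 3 + 0 + 3 + 2 + 2 + 1 = 14

Answer: 14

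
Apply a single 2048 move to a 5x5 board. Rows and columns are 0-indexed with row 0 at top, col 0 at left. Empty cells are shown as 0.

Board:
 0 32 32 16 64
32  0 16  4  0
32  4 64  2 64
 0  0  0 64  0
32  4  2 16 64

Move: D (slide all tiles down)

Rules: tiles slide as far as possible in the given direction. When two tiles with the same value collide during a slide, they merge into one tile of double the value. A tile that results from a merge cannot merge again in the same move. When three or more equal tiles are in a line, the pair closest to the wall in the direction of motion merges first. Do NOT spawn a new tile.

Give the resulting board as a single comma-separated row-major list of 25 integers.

Slide down:
col 0: [0, 32, 32, 0, 32] -> [0, 0, 0, 32, 64]
col 1: [32, 0, 4, 0, 4] -> [0, 0, 0, 32, 8]
col 2: [32, 16, 64, 0, 2] -> [0, 32, 16, 64, 2]
col 3: [16, 4, 2, 64, 16] -> [16, 4, 2, 64, 16]
col 4: [64, 0, 64, 0, 64] -> [0, 0, 0, 64, 128]

Answer: 0, 0, 0, 16, 0, 0, 0, 32, 4, 0, 0, 0, 16, 2, 0, 32, 32, 64, 64, 64, 64, 8, 2, 16, 128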